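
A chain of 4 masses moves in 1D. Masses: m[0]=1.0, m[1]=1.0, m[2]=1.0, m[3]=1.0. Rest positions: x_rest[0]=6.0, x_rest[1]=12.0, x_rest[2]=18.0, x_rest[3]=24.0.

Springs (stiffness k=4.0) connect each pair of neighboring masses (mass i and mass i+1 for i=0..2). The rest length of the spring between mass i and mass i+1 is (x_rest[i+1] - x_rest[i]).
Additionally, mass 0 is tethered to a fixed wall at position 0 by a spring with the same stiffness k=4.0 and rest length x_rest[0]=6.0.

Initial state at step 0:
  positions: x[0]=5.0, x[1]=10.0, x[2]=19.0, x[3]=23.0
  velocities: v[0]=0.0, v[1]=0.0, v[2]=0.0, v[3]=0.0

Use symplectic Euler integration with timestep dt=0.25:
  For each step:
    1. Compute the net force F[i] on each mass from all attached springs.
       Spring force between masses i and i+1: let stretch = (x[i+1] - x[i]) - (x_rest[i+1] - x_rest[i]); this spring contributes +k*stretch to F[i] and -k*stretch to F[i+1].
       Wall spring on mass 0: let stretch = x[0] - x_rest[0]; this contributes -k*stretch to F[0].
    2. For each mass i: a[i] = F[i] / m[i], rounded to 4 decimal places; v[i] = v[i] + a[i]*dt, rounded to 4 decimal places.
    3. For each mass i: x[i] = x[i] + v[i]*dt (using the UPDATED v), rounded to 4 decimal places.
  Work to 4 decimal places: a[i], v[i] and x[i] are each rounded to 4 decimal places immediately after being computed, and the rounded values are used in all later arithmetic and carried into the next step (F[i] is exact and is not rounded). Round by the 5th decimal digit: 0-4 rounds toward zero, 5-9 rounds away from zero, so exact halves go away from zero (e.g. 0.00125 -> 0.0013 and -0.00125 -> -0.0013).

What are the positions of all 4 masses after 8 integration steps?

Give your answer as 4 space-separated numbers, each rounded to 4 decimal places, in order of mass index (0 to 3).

Answer: 5.0990 13.0658 18.1406 23.3286

Derivation:
Step 0: x=[5.0000 10.0000 19.0000 23.0000] v=[0.0000 0.0000 0.0000 0.0000]
Step 1: x=[5.0000 11.0000 17.7500 23.5000] v=[0.0000 4.0000 -5.0000 2.0000]
Step 2: x=[5.2500 12.1875 16.2500 24.0625] v=[1.0000 4.7500 -6.0000 2.2500]
Step 3: x=[5.9219 12.6563 15.6875 24.1719] v=[2.6875 1.8750 -2.2500 0.4375]
Step 4: x=[6.7969 12.1993 16.4883 23.6602] v=[3.5000 -1.8282 3.2032 -2.0469]
Step 5: x=[7.3233 11.4639 18.0098 22.8555] v=[2.1055 -2.9416 6.0861 -3.2188]
Step 6: x=[7.0540 11.3298 19.1063 22.3394] v=[-1.0772 -0.5363 4.3859 -2.0645]
Step 7: x=[6.0902 12.0709 19.0669 22.5150] v=[-3.8554 2.9644 -0.1575 0.7024]
Step 8: x=[5.0990 13.0658 18.1406 23.3286] v=[-3.9649 3.9797 -3.7054 3.2543]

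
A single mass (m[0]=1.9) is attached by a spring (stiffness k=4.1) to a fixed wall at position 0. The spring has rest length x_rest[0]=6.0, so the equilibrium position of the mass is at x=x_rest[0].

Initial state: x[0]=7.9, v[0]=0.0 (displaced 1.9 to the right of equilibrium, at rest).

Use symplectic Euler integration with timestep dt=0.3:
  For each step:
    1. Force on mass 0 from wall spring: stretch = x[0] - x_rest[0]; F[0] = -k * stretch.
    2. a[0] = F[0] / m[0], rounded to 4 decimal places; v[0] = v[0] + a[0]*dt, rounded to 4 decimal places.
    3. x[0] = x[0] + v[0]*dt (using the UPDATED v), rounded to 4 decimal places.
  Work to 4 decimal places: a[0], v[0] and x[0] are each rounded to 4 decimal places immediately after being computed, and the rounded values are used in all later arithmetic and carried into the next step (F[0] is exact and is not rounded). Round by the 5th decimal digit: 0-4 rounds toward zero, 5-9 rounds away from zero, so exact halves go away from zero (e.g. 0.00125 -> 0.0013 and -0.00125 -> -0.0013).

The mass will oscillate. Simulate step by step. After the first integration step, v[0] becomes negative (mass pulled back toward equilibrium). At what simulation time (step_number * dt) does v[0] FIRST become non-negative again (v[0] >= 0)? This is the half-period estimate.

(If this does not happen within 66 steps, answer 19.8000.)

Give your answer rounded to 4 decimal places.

Step 0: x=[7.9000] v=[0.0000]
Step 1: x=[7.5310] v=[-1.2300]
Step 2: x=[6.8647] v=[-2.2211]
Step 3: x=[6.0304] v=[-2.7809]
Step 4: x=[5.1902] v=[-2.8006]
Step 5: x=[4.5073] v=[-2.2764]
Step 6: x=[4.1143] v=[-1.3101]
Step 7: x=[4.0875] v=[-0.0894]
Step 8: x=[4.4321] v=[1.1487]
First v>=0 after going negative at step 8, time=2.4000

Answer: 2.4000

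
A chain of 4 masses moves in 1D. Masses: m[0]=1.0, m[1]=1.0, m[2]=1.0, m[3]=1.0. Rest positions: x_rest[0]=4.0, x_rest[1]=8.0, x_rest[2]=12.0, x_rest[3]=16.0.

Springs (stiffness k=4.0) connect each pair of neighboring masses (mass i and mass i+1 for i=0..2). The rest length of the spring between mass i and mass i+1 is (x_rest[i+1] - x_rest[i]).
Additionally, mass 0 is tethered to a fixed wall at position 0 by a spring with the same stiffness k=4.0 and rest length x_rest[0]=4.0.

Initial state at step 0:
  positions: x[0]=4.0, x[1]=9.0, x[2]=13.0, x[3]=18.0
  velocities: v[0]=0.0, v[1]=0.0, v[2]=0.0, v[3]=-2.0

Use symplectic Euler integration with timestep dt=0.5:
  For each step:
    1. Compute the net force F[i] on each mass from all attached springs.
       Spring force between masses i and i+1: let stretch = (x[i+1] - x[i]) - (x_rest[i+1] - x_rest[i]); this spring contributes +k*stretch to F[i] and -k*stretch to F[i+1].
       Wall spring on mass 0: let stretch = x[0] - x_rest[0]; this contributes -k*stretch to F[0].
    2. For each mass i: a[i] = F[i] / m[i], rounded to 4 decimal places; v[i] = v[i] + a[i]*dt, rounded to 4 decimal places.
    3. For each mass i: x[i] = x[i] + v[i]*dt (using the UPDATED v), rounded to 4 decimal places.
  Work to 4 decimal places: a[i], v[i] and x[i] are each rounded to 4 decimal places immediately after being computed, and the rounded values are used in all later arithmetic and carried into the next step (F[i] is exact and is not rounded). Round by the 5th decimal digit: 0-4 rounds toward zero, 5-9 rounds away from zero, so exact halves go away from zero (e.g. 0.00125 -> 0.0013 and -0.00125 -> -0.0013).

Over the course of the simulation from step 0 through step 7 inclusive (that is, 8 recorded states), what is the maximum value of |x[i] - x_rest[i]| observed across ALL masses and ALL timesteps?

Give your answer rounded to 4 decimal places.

Step 0: x=[4.0000 9.0000 13.0000 18.0000] v=[0.0000 0.0000 0.0000 -2.0000]
Step 1: x=[5.0000 8.0000 14.0000 16.0000] v=[2.0000 -2.0000 2.0000 -4.0000]
Step 2: x=[4.0000 10.0000 11.0000 16.0000] v=[-2.0000 4.0000 -6.0000 0.0000]
Step 3: x=[5.0000 7.0000 12.0000 15.0000] v=[2.0000 -6.0000 2.0000 -2.0000]
Step 4: x=[3.0000 7.0000 11.0000 15.0000] v=[-4.0000 0.0000 -2.0000 0.0000]
Step 5: x=[2.0000 7.0000 10.0000 15.0000] v=[-2.0000 0.0000 -2.0000 0.0000]
Step 6: x=[4.0000 5.0000 11.0000 14.0000] v=[4.0000 -4.0000 2.0000 -2.0000]
Step 7: x=[3.0000 8.0000 9.0000 14.0000] v=[-2.0000 6.0000 -4.0000 0.0000]
Max displacement = 3.0000

Answer: 3.0000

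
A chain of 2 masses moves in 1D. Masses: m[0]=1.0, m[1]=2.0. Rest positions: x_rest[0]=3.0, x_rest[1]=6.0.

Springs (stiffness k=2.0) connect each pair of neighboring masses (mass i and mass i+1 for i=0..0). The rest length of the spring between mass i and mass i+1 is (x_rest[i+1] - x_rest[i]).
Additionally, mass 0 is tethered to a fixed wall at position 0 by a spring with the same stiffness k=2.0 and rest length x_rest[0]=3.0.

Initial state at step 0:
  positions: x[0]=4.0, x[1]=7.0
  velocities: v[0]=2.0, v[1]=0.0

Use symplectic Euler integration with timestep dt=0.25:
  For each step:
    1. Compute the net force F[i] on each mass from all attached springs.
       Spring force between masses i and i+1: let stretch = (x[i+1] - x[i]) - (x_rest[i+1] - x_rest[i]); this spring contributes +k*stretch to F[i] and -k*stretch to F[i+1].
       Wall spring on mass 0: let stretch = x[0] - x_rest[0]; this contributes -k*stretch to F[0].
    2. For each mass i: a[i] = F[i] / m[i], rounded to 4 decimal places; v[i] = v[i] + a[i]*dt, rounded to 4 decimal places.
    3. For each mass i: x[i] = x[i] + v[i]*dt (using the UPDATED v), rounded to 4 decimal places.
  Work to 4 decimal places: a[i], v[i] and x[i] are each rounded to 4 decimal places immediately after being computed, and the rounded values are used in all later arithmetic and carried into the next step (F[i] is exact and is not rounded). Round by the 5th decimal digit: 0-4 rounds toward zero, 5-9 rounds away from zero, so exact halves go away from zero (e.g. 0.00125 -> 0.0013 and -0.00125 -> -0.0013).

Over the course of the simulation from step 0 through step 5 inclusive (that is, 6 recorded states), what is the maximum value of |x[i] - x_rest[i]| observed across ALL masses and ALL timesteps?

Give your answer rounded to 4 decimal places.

Answer: 1.5313

Derivation:
Step 0: x=[4.0000 7.0000] v=[2.0000 0.0000]
Step 1: x=[4.3750 7.0000] v=[1.5000 0.0000]
Step 2: x=[4.5313 7.0235] v=[0.6250 0.0938]
Step 3: x=[4.4327 7.0787] v=[-0.3946 0.2208]
Step 4: x=[4.1107 7.1560] v=[-1.2880 0.3093]
Step 5: x=[3.6555 7.2305] v=[-1.8207 0.2980]
Max displacement = 1.5313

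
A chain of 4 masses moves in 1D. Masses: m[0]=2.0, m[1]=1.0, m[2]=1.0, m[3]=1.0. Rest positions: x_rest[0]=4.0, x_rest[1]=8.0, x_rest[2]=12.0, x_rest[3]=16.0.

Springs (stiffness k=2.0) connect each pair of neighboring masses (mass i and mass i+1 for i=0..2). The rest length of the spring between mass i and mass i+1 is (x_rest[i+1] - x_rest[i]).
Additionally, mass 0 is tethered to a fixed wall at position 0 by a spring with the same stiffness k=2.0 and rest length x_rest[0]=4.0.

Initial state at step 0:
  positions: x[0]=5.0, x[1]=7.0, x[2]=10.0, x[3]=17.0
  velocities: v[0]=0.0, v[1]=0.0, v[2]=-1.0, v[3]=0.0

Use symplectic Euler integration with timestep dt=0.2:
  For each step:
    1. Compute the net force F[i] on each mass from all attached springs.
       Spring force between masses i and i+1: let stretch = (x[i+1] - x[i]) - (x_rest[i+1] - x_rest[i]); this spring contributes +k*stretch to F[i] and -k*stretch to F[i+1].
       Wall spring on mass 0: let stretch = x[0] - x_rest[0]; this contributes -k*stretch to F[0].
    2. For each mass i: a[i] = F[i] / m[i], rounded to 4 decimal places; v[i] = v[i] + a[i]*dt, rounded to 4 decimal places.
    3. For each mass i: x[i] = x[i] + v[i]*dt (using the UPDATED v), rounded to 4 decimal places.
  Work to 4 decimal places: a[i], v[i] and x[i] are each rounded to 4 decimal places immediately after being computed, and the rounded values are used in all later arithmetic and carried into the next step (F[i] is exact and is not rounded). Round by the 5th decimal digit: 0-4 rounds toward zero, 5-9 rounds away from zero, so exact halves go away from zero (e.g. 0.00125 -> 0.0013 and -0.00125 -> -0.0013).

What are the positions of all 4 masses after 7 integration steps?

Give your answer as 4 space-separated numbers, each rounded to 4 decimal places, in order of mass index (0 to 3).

Step 0: x=[5.0000 7.0000 10.0000 17.0000] v=[0.0000 0.0000 -1.0000 0.0000]
Step 1: x=[4.8800 7.0800 10.1200 16.7600] v=[-0.6000 0.4000 0.6000 -1.2000]
Step 2: x=[4.6528 7.2272 10.5280 16.3088] v=[-1.1360 0.7360 2.0400 -2.2560]
Step 3: x=[4.3425 7.4325 11.1344 15.7151] v=[-1.5517 1.0266 3.0320 -2.9683]
Step 4: x=[3.9821 7.6868 11.8111 15.0750] v=[-1.8022 1.2714 3.3835 -3.2006]
Step 5: x=[3.6106 7.9746 12.4190 14.4938] v=[-1.8577 1.4392 3.0393 -2.9062]
Step 6: x=[3.2692 8.2689 12.8373 14.0666] v=[-1.7070 1.4714 2.0915 -2.1361]
Step 7: x=[2.9970 8.5287 12.9885 13.8610] v=[-1.3609 1.2989 0.7559 -1.0278]

Answer: 2.9970 8.5287 12.9885 13.8610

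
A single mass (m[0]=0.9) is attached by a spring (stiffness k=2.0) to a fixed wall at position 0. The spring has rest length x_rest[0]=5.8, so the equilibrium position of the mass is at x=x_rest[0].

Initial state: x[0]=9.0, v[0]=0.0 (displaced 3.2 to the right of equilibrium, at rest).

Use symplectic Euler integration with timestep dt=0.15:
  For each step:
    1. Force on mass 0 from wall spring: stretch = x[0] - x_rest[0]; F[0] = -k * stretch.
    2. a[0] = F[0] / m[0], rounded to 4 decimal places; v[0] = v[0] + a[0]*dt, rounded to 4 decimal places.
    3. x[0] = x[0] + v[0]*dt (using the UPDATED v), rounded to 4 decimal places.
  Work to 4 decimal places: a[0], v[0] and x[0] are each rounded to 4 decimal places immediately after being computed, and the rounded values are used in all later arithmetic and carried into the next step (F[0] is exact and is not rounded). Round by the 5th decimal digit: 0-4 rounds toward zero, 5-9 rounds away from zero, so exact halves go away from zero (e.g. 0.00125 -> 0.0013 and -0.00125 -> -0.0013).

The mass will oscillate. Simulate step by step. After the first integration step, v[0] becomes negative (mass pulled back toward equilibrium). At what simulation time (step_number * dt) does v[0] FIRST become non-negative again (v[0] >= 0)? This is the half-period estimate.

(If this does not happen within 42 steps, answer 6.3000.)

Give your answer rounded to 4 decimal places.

Answer: 2.2500

Derivation:
Step 0: x=[9.0000] v=[0.0000]
Step 1: x=[8.8400] v=[-1.0667]
Step 2: x=[8.5280] v=[-2.0800]
Step 3: x=[8.0796] v=[-2.9893]
Step 4: x=[7.5172] v=[-3.7492]
Step 5: x=[6.8690] v=[-4.3216]
Step 6: x=[6.1673] v=[-4.6779]
Step 7: x=[5.4473] v=[-4.8003]
Step 8: x=[4.7449] v=[-4.6827]
Step 9: x=[4.0953] v=[-4.3310]
Step 10: x=[3.5309] v=[-3.7628]
Step 11: x=[3.0799] v=[-3.0064]
Step 12: x=[2.7649] v=[-2.0997]
Step 13: x=[2.6017] v=[-1.0880]
Step 14: x=[2.5984] v=[-0.0219]
Step 15: x=[2.7552] v=[1.0453]
First v>=0 after going negative at step 15, time=2.2500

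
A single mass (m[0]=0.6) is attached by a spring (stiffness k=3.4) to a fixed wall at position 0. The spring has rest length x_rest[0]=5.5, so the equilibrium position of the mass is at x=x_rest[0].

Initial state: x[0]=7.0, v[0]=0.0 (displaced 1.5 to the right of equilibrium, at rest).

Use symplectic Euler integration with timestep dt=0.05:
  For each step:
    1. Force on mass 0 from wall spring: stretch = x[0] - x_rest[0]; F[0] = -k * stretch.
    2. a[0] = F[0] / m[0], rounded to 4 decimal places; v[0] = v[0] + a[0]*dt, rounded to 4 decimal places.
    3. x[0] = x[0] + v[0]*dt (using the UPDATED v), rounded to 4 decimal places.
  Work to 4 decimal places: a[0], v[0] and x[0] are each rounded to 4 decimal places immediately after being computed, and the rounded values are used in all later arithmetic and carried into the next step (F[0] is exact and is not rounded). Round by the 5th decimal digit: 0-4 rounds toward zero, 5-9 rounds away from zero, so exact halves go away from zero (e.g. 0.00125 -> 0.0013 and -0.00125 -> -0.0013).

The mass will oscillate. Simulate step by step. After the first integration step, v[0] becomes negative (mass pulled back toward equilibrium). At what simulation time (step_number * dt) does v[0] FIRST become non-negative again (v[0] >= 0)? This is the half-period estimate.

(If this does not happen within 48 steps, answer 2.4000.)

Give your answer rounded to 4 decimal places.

Step 0: x=[7.0000] v=[0.0000]
Step 1: x=[6.9788] v=[-0.4250]
Step 2: x=[6.9366] v=[-0.8440]
Step 3: x=[6.8741] v=[-1.2510]
Step 4: x=[6.7921] v=[-1.6403]
Step 5: x=[6.6918] v=[-2.0064]
Step 6: x=[6.5746] v=[-2.3441]
Step 7: x=[6.4422] v=[-2.6486]
Step 8: x=[6.2964] v=[-2.9156]
Step 9: x=[6.1393] v=[-3.1412]
Step 10: x=[5.9732] v=[-3.3223]
Step 11: x=[5.8004] v=[-3.4564]
Step 12: x=[5.6233] v=[-3.5415]
Step 13: x=[5.4445] v=[-3.5764]
Step 14: x=[5.2665] v=[-3.5607]
Step 15: x=[5.0918] v=[-3.4945]
Step 16: x=[4.9229] v=[-3.3788]
Step 17: x=[4.7621] v=[-3.2153]
Step 18: x=[4.6118] v=[-3.0062]
Step 19: x=[4.4741] v=[-2.7545]
Step 20: x=[4.3509] v=[-2.4638]
Step 21: x=[4.2440] v=[-2.1382]
Step 22: x=[4.1549] v=[-1.7823]
Step 23: x=[4.0848] v=[-1.4012]
Step 24: x=[4.0348] v=[-1.0002]
Step 25: x=[4.0055] v=[-0.5851]
Step 26: x=[3.9974] v=[-0.1617]
Step 27: x=[4.0106] v=[0.2640]
First v>=0 after going negative at step 27, time=1.3500

Answer: 1.3500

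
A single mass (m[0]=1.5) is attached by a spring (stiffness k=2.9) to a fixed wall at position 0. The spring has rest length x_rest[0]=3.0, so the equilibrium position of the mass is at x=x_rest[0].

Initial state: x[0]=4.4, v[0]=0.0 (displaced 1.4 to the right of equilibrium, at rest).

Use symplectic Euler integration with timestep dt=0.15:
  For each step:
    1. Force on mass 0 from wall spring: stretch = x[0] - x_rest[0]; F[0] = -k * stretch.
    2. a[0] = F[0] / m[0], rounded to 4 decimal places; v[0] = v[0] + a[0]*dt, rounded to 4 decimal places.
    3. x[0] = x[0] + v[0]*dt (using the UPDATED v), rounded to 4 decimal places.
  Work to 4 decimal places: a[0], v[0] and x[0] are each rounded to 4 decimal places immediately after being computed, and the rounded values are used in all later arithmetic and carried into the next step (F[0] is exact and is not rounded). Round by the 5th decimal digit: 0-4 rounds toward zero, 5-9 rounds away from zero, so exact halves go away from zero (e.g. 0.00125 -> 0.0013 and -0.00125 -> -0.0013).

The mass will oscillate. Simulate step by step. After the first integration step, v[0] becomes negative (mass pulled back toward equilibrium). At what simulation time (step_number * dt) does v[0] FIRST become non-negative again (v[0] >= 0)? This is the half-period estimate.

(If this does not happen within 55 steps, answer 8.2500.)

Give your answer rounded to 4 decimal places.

Answer: 2.4000

Derivation:
Step 0: x=[4.4000] v=[0.0000]
Step 1: x=[4.3391] v=[-0.4060]
Step 2: x=[4.2200] v=[-0.7943]
Step 3: x=[4.0478] v=[-1.1481]
Step 4: x=[3.8300] v=[-1.4520]
Step 5: x=[3.5761] v=[-1.6927]
Step 6: x=[3.2971] v=[-1.8598]
Step 7: x=[3.0052] v=[-1.9460]
Step 8: x=[2.7131] v=[-1.9475]
Step 9: x=[2.4335] v=[-1.8643]
Step 10: x=[2.1785] v=[-1.7000]
Step 11: x=[1.9592] v=[-1.4618]
Step 12: x=[1.7852] v=[-1.1600]
Step 13: x=[1.6640] v=[-0.8077]
Step 14: x=[1.6010] v=[-0.4203]
Step 15: x=[1.5988] v=[-0.0146]
Step 16: x=[1.6576] v=[0.3918]
First v>=0 after going negative at step 16, time=2.4000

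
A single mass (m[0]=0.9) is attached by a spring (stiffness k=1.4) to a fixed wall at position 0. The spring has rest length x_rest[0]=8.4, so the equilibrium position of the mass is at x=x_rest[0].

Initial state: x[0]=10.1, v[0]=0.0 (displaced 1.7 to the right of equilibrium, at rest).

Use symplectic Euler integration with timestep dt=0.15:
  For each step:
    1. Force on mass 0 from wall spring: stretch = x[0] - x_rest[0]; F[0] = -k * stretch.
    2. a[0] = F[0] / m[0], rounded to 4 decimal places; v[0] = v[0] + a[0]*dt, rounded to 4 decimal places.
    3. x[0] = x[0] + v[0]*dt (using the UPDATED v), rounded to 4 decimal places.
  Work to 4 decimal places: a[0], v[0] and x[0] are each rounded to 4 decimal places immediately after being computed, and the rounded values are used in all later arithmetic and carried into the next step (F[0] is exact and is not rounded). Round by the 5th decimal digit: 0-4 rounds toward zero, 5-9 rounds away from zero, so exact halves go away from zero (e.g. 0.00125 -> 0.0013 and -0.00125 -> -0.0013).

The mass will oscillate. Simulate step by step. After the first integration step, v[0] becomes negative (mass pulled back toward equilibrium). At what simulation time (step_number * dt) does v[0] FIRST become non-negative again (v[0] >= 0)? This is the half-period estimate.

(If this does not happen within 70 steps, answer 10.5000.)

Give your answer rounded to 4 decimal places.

Answer: 2.5500

Derivation:
Step 0: x=[10.1000] v=[0.0000]
Step 1: x=[10.0405] v=[-0.3967]
Step 2: x=[9.9236] v=[-0.7795]
Step 3: x=[9.7534] v=[-1.1350]
Step 4: x=[9.5358] v=[-1.4508]
Step 5: x=[9.2784] v=[-1.7158]
Step 6: x=[8.9903] v=[-1.9208]
Step 7: x=[8.6815] v=[-2.0585]
Step 8: x=[8.3629] v=[-2.1242]
Step 9: x=[8.0456] v=[-2.1155]
Step 10: x=[7.7407] v=[-2.0328]
Step 11: x=[7.4589] v=[-1.8790]
Step 12: x=[7.2100] v=[-1.6594]
Step 13: x=[7.0027] v=[-1.3817]
Step 14: x=[6.8443] v=[-1.0557]
Step 15: x=[6.7404] v=[-0.6927]
Step 16: x=[6.6946] v=[-0.3055]
Step 17: x=[6.7085] v=[0.0924]
First v>=0 after going negative at step 17, time=2.5500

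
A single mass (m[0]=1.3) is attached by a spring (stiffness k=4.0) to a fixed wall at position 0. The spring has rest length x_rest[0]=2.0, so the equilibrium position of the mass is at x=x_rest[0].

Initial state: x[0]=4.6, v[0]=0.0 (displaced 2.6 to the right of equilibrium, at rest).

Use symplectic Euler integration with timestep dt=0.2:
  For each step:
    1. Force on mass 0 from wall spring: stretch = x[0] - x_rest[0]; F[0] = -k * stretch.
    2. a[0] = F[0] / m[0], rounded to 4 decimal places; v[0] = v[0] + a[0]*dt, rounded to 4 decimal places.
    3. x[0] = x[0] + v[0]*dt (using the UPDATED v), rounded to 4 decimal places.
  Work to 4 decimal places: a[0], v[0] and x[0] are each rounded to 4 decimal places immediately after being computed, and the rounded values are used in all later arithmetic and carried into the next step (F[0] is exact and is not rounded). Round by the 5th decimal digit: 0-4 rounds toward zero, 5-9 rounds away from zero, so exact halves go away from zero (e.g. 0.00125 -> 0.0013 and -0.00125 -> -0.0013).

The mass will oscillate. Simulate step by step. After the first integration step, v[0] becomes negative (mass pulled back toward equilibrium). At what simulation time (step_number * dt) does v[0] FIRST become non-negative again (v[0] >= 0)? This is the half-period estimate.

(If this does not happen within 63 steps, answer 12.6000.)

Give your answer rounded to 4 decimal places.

Step 0: x=[4.6000] v=[0.0000]
Step 1: x=[4.2800] v=[-1.6000]
Step 2: x=[3.6794] v=[-3.0031]
Step 3: x=[2.8721] v=[-4.0366]
Step 4: x=[1.9574] v=[-4.5733]
Step 5: x=[1.0480] v=[-4.5471]
Step 6: x=[0.2557] v=[-3.9613]
Step 7: x=[-0.3219] v=[-2.8879]
Step 8: x=[-0.6137] v=[-1.4590]
Step 9: x=[-0.5838] v=[0.1494]
First v>=0 after going negative at step 9, time=1.8000

Answer: 1.8000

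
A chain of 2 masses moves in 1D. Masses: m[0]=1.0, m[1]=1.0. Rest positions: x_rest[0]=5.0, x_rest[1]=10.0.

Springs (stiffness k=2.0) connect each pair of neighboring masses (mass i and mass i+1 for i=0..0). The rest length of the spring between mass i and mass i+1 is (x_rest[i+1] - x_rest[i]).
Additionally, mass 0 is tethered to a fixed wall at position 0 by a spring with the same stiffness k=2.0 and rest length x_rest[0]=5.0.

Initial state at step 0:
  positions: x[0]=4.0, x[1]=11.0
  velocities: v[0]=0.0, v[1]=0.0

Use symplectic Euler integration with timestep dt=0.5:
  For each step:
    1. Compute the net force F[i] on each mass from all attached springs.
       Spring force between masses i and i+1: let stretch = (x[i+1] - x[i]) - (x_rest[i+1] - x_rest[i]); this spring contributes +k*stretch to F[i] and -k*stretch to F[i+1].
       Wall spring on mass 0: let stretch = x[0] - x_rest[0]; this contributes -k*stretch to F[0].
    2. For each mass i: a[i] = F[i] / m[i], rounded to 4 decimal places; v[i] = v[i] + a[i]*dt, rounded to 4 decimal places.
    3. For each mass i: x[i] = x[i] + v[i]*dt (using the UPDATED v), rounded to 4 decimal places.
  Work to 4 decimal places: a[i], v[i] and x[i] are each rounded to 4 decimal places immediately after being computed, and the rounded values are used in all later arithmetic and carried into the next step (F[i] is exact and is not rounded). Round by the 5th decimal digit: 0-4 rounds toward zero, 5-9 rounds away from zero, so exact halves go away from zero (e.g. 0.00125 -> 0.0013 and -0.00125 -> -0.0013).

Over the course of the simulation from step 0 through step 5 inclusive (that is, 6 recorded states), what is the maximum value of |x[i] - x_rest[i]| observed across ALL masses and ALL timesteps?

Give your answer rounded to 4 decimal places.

Step 0: x=[4.0000 11.0000] v=[0.0000 0.0000]
Step 1: x=[5.5000 10.0000] v=[3.0000 -2.0000]
Step 2: x=[6.5000 9.2500] v=[2.0000 -1.5000]
Step 3: x=[5.6250 9.6250] v=[-1.7500 0.7500]
Step 4: x=[3.9375 10.5000] v=[-3.3750 1.7500]
Step 5: x=[3.5625 10.5938] v=[-0.7500 0.1875]
Max displacement = 1.5000

Answer: 1.5000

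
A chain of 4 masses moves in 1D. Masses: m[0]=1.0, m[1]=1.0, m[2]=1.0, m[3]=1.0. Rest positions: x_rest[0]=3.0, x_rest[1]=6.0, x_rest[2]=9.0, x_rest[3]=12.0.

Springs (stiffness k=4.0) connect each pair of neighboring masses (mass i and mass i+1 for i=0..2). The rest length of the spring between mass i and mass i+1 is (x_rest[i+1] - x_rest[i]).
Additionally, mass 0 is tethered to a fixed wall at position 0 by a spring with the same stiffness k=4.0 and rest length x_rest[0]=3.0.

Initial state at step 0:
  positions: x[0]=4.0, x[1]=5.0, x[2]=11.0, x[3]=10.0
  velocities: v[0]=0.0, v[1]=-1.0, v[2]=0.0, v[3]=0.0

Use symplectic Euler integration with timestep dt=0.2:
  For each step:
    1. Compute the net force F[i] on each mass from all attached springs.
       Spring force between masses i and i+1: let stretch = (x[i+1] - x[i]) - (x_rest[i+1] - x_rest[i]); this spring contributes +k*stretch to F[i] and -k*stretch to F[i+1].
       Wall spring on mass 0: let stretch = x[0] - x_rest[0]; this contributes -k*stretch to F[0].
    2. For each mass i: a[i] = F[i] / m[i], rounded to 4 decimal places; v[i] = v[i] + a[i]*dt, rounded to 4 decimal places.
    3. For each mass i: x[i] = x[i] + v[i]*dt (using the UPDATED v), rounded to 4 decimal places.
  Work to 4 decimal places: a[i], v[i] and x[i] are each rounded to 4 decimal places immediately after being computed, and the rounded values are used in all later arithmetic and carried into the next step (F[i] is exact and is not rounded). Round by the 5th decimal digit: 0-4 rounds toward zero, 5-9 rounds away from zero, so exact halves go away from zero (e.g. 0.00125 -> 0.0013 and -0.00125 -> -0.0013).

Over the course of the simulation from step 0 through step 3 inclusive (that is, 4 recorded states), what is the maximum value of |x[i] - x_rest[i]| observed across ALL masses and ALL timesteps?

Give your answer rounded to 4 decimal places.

Answer: 2.1989

Derivation:
Step 0: x=[4.0000 5.0000 11.0000 10.0000] v=[0.0000 -1.0000 0.0000 0.0000]
Step 1: x=[3.5200 5.6000 9.8800 10.6400] v=[-2.4000 3.0000 -5.6000 3.2000]
Step 2: x=[2.8096 6.5520 8.1968 11.6384] v=[-3.5520 4.7600 -8.4160 4.9920]
Step 3: x=[2.2484 7.1684 6.8011 12.5661] v=[-2.8058 3.0819 -6.9786 4.6387]
Max displacement = 2.1989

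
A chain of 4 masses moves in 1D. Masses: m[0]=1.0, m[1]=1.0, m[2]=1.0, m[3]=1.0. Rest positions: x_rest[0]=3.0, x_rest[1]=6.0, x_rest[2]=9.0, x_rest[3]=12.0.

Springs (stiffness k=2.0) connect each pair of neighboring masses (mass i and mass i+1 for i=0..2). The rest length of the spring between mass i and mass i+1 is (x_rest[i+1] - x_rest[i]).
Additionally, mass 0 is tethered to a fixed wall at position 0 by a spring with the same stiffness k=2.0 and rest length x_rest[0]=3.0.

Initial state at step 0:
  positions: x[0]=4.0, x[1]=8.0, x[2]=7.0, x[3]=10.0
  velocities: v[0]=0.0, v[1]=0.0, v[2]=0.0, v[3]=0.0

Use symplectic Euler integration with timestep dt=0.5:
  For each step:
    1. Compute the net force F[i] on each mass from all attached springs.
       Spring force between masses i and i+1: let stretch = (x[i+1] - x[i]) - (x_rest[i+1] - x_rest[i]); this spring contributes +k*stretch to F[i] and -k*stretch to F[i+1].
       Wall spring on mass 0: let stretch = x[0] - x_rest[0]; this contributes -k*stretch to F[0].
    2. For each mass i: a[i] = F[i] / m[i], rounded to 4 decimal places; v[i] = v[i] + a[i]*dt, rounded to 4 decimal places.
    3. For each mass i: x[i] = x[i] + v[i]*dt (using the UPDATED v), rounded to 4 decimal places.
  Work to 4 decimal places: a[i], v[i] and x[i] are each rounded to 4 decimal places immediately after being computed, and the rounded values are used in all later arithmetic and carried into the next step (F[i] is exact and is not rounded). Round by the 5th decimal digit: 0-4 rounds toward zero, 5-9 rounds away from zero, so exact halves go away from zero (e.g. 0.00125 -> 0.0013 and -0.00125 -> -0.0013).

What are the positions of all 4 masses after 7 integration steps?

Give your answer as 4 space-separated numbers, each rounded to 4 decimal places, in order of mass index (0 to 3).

Step 0: x=[4.0000 8.0000 7.0000 10.0000] v=[0.0000 0.0000 0.0000 0.0000]
Step 1: x=[4.0000 5.5000 9.0000 10.0000] v=[0.0000 -5.0000 4.0000 0.0000]
Step 2: x=[2.7500 4.0000 9.7500 11.0000] v=[-2.5000 -3.0000 1.5000 2.0000]
Step 3: x=[0.7500 4.7500 8.2500 12.8750] v=[-4.0000 1.5000 -3.0000 3.7500]
Step 4: x=[0.3750 5.2500 7.3125 13.9375] v=[-0.7500 1.0000 -1.8750 2.1250]
Step 5: x=[2.2500 4.3438 8.6563 13.1875] v=[3.7500 -1.8125 2.6875 -1.5000]
Step 6: x=[4.0469 4.5469 10.1094 11.6719] v=[3.5938 0.4062 2.9062 -3.0312]
Step 7: x=[4.0704 7.2813 9.5625 10.8751] v=[0.0469 5.4687 -1.0938 -1.5937]

Answer: 4.0704 7.2813 9.5625 10.8751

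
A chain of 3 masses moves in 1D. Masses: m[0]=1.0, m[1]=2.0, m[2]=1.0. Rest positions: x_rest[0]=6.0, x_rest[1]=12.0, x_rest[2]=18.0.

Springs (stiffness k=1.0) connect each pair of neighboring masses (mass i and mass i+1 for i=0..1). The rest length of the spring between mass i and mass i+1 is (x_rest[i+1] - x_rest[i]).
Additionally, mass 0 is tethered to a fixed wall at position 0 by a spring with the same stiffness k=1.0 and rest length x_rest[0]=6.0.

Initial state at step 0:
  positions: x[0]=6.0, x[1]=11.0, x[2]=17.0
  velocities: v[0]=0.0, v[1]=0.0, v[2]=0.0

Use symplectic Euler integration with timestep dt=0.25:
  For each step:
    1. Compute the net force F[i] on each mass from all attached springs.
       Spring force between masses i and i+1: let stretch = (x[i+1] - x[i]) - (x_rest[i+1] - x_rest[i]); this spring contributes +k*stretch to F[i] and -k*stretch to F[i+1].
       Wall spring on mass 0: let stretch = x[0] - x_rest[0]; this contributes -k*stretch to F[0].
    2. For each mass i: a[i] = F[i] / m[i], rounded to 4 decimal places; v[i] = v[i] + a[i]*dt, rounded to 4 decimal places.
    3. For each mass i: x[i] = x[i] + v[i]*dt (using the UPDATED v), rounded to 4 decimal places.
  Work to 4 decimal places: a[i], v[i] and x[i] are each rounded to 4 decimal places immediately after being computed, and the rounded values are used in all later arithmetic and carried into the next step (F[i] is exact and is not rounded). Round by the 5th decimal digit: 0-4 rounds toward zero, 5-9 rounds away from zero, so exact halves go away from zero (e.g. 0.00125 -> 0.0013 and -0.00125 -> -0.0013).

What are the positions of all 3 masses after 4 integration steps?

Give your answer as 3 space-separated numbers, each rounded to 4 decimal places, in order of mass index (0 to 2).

Answer: 5.5115 11.2582 17.0269

Derivation:
Step 0: x=[6.0000 11.0000 17.0000] v=[0.0000 0.0000 0.0000]
Step 1: x=[5.9375 11.0313 17.0000] v=[-0.2500 0.1250 0.0000]
Step 2: x=[5.8223 11.0899 17.0020] v=[-0.4609 0.2344 0.0078]
Step 3: x=[5.6724 11.1687 17.0095] v=[-0.5996 0.3150 0.0298]
Step 4: x=[5.5115 11.2582 17.0269] v=[-0.6436 0.3581 0.0696]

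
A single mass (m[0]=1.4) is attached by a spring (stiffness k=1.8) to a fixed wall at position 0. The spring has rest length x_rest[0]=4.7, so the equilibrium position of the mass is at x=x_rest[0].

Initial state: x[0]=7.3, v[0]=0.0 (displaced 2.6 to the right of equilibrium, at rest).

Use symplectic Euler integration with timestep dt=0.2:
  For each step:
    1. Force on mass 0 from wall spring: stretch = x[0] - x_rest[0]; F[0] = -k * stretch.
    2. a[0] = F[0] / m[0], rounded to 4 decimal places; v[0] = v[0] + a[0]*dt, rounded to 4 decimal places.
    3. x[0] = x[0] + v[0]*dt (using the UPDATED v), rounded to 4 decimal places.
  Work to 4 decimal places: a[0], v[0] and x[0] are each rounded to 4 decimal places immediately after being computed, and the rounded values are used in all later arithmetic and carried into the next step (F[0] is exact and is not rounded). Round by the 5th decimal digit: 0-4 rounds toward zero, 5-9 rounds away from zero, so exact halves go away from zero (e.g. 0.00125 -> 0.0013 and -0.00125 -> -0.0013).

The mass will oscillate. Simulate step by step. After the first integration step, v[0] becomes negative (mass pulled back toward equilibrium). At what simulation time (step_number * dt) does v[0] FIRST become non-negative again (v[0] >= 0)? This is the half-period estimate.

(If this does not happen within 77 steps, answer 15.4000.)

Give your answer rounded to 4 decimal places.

Answer: 2.8000

Derivation:
Step 0: x=[7.3000] v=[0.0000]
Step 1: x=[7.1663] v=[-0.6686]
Step 2: x=[6.9057] v=[-1.3028]
Step 3: x=[6.5317] v=[-1.8700]
Step 4: x=[6.0635] v=[-2.3410]
Step 5: x=[5.5252] v=[-2.6916]
Step 6: x=[4.9444] v=[-2.9038]
Step 7: x=[4.3511] v=[-2.9666]
Step 8: x=[3.7757] v=[-2.8769]
Step 9: x=[3.2479] v=[-2.6392]
Step 10: x=[2.7947] v=[-2.2658]
Step 11: x=[2.4395] v=[-1.7759]
Step 12: x=[2.2006] v=[-1.1946]
Step 13: x=[2.0902] v=[-0.5519]
Step 14: x=[2.1140] v=[0.1192]
First v>=0 after going negative at step 14, time=2.8000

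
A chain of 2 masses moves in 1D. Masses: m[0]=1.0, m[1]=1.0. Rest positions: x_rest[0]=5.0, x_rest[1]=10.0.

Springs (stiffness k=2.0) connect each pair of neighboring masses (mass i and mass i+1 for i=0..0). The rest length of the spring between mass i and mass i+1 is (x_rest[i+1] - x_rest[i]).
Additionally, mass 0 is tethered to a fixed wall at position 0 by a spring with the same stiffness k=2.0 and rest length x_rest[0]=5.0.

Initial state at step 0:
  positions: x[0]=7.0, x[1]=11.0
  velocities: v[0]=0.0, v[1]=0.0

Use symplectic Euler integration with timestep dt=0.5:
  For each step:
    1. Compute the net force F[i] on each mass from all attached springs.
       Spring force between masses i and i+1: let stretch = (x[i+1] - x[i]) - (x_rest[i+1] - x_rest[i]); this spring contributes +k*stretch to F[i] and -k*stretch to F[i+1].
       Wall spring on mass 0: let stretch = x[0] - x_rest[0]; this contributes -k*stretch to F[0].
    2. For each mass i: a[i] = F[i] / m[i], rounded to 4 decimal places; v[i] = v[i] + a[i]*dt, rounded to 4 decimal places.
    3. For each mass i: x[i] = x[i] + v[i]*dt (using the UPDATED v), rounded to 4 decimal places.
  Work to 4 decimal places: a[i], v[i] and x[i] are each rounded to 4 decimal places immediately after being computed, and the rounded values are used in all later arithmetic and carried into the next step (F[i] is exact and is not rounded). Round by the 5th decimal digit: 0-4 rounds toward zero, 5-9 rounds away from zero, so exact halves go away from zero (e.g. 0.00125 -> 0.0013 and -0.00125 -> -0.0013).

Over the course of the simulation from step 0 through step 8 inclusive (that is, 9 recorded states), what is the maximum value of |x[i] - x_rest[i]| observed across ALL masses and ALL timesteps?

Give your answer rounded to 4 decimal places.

Step 0: x=[7.0000 11.0000] v=[0.0000 0.0000]
Step 1: x=[5.5000 11.5000] v=[-3.0000 1.0000]
Step 2: x=[4.2500 11.5000] v=[-2.5000 0.0000]
Step 3: x=[4.5000 10.3750] v=[0.5000 -2.2500]
Step 4: x=[5.4375 8.8125] v=[1.8750 -3.1250]
Step 5: x=[5.3438 8.0625] v=[-0.1875 -1.5000]
Step 6: x=[3.9375 8.4532] v=[-2.8126 0.7813]
Step 7: x=[2.8203 9.0860] v=[-2.2344 1.2656]
Step 8: x=[3.4258 9.0860] v=[1.2110 -0.0001]
Max displacement = 2.1797

Answer: 2.1797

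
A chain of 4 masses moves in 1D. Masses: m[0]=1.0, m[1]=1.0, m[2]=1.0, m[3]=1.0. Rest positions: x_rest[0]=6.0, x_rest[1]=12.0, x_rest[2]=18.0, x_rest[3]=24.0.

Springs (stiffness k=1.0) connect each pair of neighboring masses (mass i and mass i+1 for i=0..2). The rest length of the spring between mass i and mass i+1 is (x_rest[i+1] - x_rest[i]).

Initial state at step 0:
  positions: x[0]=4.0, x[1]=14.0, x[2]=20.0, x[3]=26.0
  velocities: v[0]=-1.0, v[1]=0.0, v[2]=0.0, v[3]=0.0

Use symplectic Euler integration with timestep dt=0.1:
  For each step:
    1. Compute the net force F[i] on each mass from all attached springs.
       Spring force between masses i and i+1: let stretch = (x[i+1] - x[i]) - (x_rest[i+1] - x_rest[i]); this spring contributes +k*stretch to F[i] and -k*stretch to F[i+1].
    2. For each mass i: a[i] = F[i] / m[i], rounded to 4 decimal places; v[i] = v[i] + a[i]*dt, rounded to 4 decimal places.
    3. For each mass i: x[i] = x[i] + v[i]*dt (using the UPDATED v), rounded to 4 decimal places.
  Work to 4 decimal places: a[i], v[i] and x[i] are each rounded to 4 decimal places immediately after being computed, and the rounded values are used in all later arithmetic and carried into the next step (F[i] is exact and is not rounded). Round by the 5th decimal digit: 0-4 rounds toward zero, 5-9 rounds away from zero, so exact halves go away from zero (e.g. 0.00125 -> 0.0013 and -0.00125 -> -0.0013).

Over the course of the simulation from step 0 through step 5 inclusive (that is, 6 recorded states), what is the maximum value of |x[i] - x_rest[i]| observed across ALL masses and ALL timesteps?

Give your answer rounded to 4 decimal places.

Step 0: x=[4.0000 14.0000 20.0000 26.0000] v=[-1.0000 0.0000 0.0000 0.0000]
Step 1: x=[3.9400 13.9600 20.0000 26.0000] v=[-0.6000 -0.4000 0.0000 0.0000]
Step 2: x=[3.9202 13.8802 19.9996 26.0000] v=[-0.1980 -0.7980 -0.0040 0.0000]
Step 3: x=[3.9400 13.7620 19.9980 26.0000] v=[0.1980 -1.1821 -0.0159 0.0000]
Step 4: x=[3.9980 13.6079 19.9941 26.0000] v=[0.5802 -1.5407 -0.0393 -0.0002]
Step 5: x=[4.0921 13.4216 19.9864 25.9999] v=[0.9412 -1.8631 -0.0773 -0.0008]
Max displacement = 2.0798

Answer: 2.0798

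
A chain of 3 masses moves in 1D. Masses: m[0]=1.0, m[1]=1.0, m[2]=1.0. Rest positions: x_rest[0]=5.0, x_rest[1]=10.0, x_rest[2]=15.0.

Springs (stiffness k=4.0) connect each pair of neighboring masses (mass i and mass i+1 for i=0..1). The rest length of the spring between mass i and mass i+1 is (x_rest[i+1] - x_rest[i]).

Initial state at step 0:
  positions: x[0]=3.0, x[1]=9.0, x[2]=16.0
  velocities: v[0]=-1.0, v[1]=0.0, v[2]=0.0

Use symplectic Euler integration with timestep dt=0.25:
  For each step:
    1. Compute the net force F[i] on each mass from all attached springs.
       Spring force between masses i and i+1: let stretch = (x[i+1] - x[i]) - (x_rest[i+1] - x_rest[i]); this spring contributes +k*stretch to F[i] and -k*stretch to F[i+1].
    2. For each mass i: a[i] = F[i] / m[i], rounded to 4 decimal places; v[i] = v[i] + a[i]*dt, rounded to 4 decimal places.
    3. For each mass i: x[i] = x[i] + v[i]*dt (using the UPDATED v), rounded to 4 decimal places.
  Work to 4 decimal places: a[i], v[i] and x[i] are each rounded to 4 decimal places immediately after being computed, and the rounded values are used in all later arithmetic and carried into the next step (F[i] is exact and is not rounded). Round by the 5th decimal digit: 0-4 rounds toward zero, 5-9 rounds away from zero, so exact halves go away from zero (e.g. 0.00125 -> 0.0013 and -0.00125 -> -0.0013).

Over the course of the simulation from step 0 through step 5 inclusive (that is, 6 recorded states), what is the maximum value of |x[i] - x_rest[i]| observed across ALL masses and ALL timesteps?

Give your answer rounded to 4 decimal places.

Step 0: x=[3.0000 9.0000 16.0000] v=[-1.0000 0.0000 0.0000]
Step 1: x=[3.0000 9.2500 15.5000] v=[0.0000 1.0000 -2.0000]
Step 2: x=[3.3125 9.5000 14.6875] v=[1.2500 1.0000 -3.2500]
Step 3: x=[3.9219 9.5000 13.8281] v=[2.4375 0.0000 -3.4375]
Step 4: x=[4.6758 9.1875 13.1367] v=[3.0156 -1.2500 -2.7656]
Step 5: x=[5.3076 8.7344 12.7080] v=[2.5273 -1.8125 -1.7148]
Max displacement = 2.2920

Answer: 2.2920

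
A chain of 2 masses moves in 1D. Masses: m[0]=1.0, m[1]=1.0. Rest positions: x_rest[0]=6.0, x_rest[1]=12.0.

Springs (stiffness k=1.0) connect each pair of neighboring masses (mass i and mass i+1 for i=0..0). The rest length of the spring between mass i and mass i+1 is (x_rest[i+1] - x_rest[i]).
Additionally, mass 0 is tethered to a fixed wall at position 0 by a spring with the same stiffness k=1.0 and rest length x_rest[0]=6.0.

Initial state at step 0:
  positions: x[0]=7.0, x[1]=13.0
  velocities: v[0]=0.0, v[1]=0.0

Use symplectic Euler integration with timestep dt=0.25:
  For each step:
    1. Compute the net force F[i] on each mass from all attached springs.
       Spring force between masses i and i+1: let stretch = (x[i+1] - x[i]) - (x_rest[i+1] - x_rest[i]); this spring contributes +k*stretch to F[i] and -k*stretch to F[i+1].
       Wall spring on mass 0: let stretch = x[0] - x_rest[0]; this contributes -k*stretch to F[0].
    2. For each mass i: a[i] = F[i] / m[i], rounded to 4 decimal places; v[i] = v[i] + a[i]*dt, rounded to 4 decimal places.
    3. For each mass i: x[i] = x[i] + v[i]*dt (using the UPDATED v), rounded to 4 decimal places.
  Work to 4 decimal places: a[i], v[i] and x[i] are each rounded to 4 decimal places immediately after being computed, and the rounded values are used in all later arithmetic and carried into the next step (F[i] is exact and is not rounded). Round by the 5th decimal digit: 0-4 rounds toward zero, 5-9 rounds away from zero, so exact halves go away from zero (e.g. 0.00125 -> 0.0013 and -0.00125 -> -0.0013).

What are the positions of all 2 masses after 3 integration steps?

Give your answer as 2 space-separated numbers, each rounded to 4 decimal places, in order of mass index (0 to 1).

Answer: 6.6628 12.9812

Derivation:
Step 0: x=[7.0000 13.0000] v=[0.0000 0.0000]
Step 1: x=[6.9375 13.0000] v=[-0.2500 0.0000]
Step 2: x=[6.8203 12.9961] v=[-0.4688 -0.0156]
Step 3: x=[6.6628 12.9812] v=[-0.6299 -0.0596]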